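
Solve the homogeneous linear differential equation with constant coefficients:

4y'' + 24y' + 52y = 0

Characteristic equation: 4r² + 24r + 52 = 0
Divide by 4: r² + 6r + 13 = 0
Roots: r = -3 ± 2i (complex conjugates)
General solution: y = e^(-3x)(C₁cos(2x) + C₂sin(2x))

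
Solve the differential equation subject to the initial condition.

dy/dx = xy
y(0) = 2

General solution: y = Ce^(x²/2)
Applying IC y(0) = 2:
Particular solution: y = 2e^(x²/2)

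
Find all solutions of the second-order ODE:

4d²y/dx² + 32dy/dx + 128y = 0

Characteristic equation: 4r² + 32r + 128 = 0
Divide by 4: r² + 8r + 32 = 0
Roots: r = -4 ± 4i (complex conjugates)
General solution: y = e^(-4x)(C₁cos(4x) + C₂sin(4x))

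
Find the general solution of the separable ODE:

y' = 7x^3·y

Separating variables and integrating:
ln|y| = 7x^4/4 + C

General solution: y = Ce^(7x^4/4)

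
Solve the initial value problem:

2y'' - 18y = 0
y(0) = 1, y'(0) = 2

General solution: y = C₁e^(3x) + C₂e^(-3x)
Applying ICs: C₁ = 5/6, C₂ = 1/6
Particular solution: y = (5/6)e^(3x) + (1/6)e^(-3x)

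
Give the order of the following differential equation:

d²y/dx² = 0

The order is 2 (highest derivative is of order 2).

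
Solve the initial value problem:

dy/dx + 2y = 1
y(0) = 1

General solution: y = 1/2 + Ce^(-2x)
Applying y(0) = 1: C = 1 - 1/2 = 1/2
Particular solution: y = 1/2 + (1/2)e^(-2x)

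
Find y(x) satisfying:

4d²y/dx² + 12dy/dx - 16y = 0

Characteristic equation: 4r² + 12r - 16 = 0
Divide by 4: r² + 3r - 4 = 0
Roots: r = 1, -4 (distinct real)
General solution: y = C₁e^x + C₂e^(-4x)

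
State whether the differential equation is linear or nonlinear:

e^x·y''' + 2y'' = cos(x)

Linear (y and its derivatives appear to the first power only, no products of y terms)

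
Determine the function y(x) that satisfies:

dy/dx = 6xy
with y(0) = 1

General solution: y = Ce^(3x²)
Applying IC y(0) = 1:
Particular solution: y = e^(3x²)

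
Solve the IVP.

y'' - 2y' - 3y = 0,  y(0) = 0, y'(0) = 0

General solution: y = C₁e^(3x) + C₂e^(-x)
Applying ICs: C₁ = 0, C₂ = 0
Particular solution: y = 0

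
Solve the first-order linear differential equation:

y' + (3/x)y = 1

Using integrating factor method:

General solution: y = (1/4)x + Cx^(-3)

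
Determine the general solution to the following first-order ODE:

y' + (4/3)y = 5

Using integrating factor method:

General solution: y = 15/4 + Ce^(-4x/3)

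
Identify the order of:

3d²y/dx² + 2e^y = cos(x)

The order is 2 (highest derivative is of order 2).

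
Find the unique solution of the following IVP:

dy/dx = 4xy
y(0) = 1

General solution: y = Ce^(2x²)
Applying IC y(0) = 1:
Particular solution: y = e^(2x²)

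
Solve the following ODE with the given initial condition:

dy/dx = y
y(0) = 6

General solution: y = Ce^x
Applying IC y(0) = 6:
Particular solution: y = 6e^x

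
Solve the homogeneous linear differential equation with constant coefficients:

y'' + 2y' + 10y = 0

Characteristic equation: r² + 2r + 10 = 0
Roots: r = -1 ± 3i (complex conjugates)
General solution: y = e^(-x)(C₁cos(3x) + C₂sin(3x))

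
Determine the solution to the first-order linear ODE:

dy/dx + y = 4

Using integrating factor method:

General solution: y = 4 + Ce^(-x)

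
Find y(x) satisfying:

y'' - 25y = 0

Characteristic equation: r² - 25 = 0
Roots: r = 5, -5 (distinct real)
General solution: y = C₁e^(5x) + C₂e^(-5x)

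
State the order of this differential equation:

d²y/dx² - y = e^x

The order is 2 (highest derivative is of order 2).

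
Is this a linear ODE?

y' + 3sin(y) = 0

No. Nonlinear (sin(y) is nonlinear in y)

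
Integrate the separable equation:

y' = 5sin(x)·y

Separating variables and integrating:
ln|y| = -5cos(x) + C

General solution: y = Ce^(-5cos(x))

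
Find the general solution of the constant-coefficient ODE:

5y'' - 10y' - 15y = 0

Characteristic equation: 5r² - 10r - 15 = 0
Divide by 5: r² - 2r - 3 = 0
Roots: r = 3, -1 (distinct real)
General solution: y = C₁e^(3x) + C₂e^(-x)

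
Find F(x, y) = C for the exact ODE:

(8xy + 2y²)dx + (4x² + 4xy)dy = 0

Verify exactness: ∂M/∂y = ∂N/∂x ✓
Find F(x,y) such that ∂F/∂x = M, ∂F/∂y = N
Solution: 4x²y + 2xy² = C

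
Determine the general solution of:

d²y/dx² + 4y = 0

Characteristic equation: r² + 4 = 0
Roots: r = ±2i (complex conjugates)
General solution: y = C₁cos(2x) + C₂sin(2x)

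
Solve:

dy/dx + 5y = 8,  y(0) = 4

General solution: y = 8/5 + Ce^(-5x)
Applying y(0) = 4: C = 4 - 8/5 = 12/5
Particular solution: y = 8/5 + (12/5)e^(-5x)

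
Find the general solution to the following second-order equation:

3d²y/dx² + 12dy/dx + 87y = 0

Characteristic equation: 3r² + 12r + 87 = 0
Divide by 3: r² + 4r + 29 = 0
Roots: r = -2 ± 5i (complex conjugates)
General solution: y = e^(-2x)(C₁cos(5x) + C₂sin(5x))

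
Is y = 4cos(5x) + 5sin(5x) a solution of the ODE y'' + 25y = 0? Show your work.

Verification:
y'' = -100cos(5x) - 125sin(5x)
y'' + 25y = 0 ✓

Yes, it is a solution.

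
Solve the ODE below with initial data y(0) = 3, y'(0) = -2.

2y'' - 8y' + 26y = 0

General solution: y = e^(2x)(C₁cos(3x) + C₂sin(3x))
Complex roots r = 2 ± 3i
Applying ICs: C₁ = 3, C₂ = -8/3
Particular solution: y = e^(2x)(3cos(3x) - (8/3)sin(3x))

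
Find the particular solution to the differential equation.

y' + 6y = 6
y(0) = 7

General solution: y = 1 + Ce^(-6x)
Applying y(0) = 7: C = 7 - 1 = 6
Particular solution: y = 1 + 6e^(-6x)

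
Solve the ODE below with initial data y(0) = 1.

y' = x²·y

General solution: y = Ce^(x³/3)
Applying IC y(0) = 1:
Particular solution: y = e^(x³/3)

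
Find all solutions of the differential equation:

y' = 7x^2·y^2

Separating variables and integrating:
-1/y = 7x^3/3 + C

General solution: y^-1 = (-7/3)x^3 + C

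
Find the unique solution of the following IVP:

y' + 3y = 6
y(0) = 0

General solution: y = 2 + Ce^(-3x)
Applying y(0) = 0: C = 0 - 2 = -2
Particular solution: y = 2 - 2e^(-3x)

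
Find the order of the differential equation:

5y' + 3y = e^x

The order is 1 (highest derivative is of order 1).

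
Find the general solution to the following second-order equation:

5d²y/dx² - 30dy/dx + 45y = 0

Characteristic equation: 5r² - 30r + 45 = 0
Divide by 5: r² - 6r + 9 = 0
Factored: (r - 3)² = 0
Repeated root: r = 3
General solution: y = (C₁ + C₂x)e^(3x)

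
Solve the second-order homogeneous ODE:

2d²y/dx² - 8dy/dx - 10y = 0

Characteristic equation: 2r² - 8r - 10 = 0
Divide by 2: r² - 4r - 5 = 0
Roots: r = 5, -1 (distinct real)
General solution: y = C₁e^(5x) + C₂e^(-x)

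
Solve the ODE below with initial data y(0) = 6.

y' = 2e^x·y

General solution: y = Ce^(2e^x)
Applying IC y(0) = 6:
Particular solution: y = 6e^(2(e^x - 1))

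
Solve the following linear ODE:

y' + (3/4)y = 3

Using integrating factor method:

General solution: y = 4 + Ce^(-3x/4)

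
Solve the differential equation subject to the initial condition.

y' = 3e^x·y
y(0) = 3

General solution: y = Ce^(3e^x)
Applying IC y(0) = 3:
Particular solution: y = 3e^(3(e^x - 1))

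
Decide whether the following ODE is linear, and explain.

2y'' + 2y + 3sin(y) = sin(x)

Nonlinear (sin(y) is nonlinear in y)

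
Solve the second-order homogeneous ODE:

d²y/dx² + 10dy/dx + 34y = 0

Characteristic equation: r² + 10r + 34 = 0
Roots: r = -5 ± 3i (complex conjugates)
General solution: y = e^(-5x)(C₁cos(3x) + C₂sin(3x))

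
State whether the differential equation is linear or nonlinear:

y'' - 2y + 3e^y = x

Nonlinear (e^y is nonlinear in y)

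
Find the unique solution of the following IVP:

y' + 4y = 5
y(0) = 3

General solution: y = 5/4 + Ce^(-4x)
Applying y(0) = 3: C = 3 - 5/4 = 7/4
Particular solution: y = 5/4 + (7/4)e^(-4x)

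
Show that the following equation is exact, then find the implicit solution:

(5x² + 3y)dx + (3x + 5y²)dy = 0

Verify exactness: ∂M/∂y = ∂N/∂x ✓
Find F(x,y) such that ∂F/∂x = M, ∂F/∂y = N
Solution: 5x³/3 + 3xy + 5y³/3 = C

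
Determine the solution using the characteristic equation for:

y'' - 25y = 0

Characteristic equation: r² - 25 = 0
Roots: r = 5, -5 (distinct real)
General solution: y = C₁e^(5x) + C₂e^(-5x)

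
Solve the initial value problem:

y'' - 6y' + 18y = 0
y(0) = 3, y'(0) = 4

General solution: y = e^(3x)(C₁cos(3x) + C₂sin(3x))
Complex roots r = 3 ± 3i
Applying ICs: C₁ = 3, C₂ = -5/3
Particular solution: y = e^(3x)(3cos(3x) - (5/3)sin(3x))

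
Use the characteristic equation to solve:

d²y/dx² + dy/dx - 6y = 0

Characteristic equation: r² + r - 6 = 0
Roots: r = 2, -3 (distinct real)
General solution: y = C₁e^(2x) + C₂e^(-3x)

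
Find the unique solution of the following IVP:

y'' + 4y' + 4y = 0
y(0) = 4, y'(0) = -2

General solution: y = (C₁ + C₂x)e^(-2x)
Repeated root r = -2
Applying ICs: C₁ = 4, C₂ = 6
Particular solution: y = (4 + 6x)e^(-2x)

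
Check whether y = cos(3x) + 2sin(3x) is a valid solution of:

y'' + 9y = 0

Verification:
y'' = -9cos(3x) - 18sin(3x)
y'' + 9y = 0 ✓

Yes, it is a solution.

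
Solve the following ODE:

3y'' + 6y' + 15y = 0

Characteristic equation: 3r² + 6r + 15 = 0
Divide by 3: r² + 2r + 5 = 0
Roots: r = -1 ± 2i (complex conjugates)
General solution: y = e^(-x)(C₁cos(2x) + C₂sin(2x))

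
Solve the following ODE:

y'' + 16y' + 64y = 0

Characteristic equation: r² + 16r + 64 = 0
Factored: (r + 8)² = 0
Repeated root: r = -8
General solution: y = (C₁ + C₂x)e^(-8x)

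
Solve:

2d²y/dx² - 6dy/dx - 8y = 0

Characteristic equation: 2r² - 6r - 8 = 0
Divide by 2: r² - 3r - 4 = 0
Roots: r = 4, -1 (distinct real)
General solution: y = C₁e^(4x) + C₂e^(-x)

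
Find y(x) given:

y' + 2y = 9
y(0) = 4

General solution: y = 9/2 + Ce^(-2x)
Applying y(0) = 4: C = 4 - 9/2 = -1/2
Particular solution: y = 9/2 - (1/2)e^(-2x)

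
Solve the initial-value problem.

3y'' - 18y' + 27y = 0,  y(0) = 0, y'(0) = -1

General solution: y = (C₁ + C₂x)e^(3x)
Repeated root r = 3
Applying ICs: C₁ = 0, C₂ = -1
Particular solution: y = -xe^(3x)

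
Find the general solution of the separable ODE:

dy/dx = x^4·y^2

Separating variables and integrating:
-1/y = x^5/5 + C

General solution: y^-1 = (-1/5)x^5 + C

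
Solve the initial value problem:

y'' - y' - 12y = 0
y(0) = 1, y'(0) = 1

General solution: y = C₁e^(4x) + C₂e^(-3x)
Applying ICs: C₁ = 4/7, C₂ = 3/7
Particular solution: y = (4/7)e^(4x) + (3/7)e^(-3x)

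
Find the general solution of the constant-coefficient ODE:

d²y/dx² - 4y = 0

Characteristic equation: r² - 4 = 0
Roots: r = 2, -2 (distinct real)
General solution: y = C₁e^(2x) + C₂e^(-2x)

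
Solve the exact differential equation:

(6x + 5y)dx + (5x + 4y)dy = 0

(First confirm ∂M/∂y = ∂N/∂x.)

Verify exactness: ∂M/∂y = ∂N/∂x ✓
Find F(x,y) such that ∂F/∂x = M, ∂F/∂y = N
Solution: 3x² + 5xy + 2y² = C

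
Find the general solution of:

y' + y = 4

Using integrating factor method:

General solution: y = 4 + Ce^(-x)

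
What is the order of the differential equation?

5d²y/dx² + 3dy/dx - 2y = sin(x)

The order is 2 (highest derivative is of order 2).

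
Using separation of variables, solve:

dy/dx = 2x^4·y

Separating variables and integrating:
ln|y| = 2x^5/5 + C

General solution: y = Ce^(2x^5/5)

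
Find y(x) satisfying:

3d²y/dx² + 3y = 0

Characteristic equation: 3r² + 3 = 0
Divide by 3: r² + 1 = 0
Roots: r = ±i (complex conjugates)
General solution: y = C₁cos(x) + C₂sin(x)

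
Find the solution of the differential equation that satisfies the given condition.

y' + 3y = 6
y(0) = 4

General solution: y = 2 + Ce^(-3x)
Applying y(0) = 4: C = 4 - 2 = 2
Particular solution: y = 2 + 2e^(-3x)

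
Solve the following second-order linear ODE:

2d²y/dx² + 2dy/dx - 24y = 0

Characteristic equation: 2r² + 2r - 24 = 0
Divide by 2: r² + r - 12 = 0
Roots: r = 3, -4 (distinct real)
General solution: y = C₁e^(3x) + C₂e^(-4x)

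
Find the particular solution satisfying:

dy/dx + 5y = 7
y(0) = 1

General solution: y = 7/5 + Ce^(-5x)
Applying y(0) = 1: C = 1 - 7/5 = -2/5
Particular solution: y = 7/5 - (2/5)e^(-5x)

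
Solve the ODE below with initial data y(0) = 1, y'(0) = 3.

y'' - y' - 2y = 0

General solution: y = C₁e^(2x) + C₂e^(-x)
Applying ICs: C₁ = 4/3, C₂ = -1/3
Particular solution: y = (4/3)e^(2x) - (1/3)e^(-x)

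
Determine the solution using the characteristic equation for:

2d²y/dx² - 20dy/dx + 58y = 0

Characteristic equation: 2r² - 20r + 58 = 0
Divide by 2: r² - 10r + 29 = 0
Roots: r = 5 ± 2i (complex conjugates)
General solution: y = e^(5x)(C₁cos(2x) + C₂sin(2x))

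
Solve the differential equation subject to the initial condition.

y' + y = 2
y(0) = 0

General solution: y = 2 + Ce^(-x)
Applying y(0) = 0: C = 0 - 2 = -2
Particular solution: y = 2 - 2e^(-x)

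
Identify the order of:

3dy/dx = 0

The order is 1 (highest derivative is of order 1).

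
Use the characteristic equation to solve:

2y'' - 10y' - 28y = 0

Characteristic equation: 2r² - 10r - 28 = 0
Divide by 2: r² - 5r - 14 = 0
Roots: r = 7, -2 (distinct real)
General solution: y = C₁e^(7x) + C₂e^(-2x)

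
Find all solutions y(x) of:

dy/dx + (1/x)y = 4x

Using integrating factor method:

General solution: y = (4/3)x^2 + C/x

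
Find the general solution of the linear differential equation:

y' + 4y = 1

Using integrating factor method:

General solution: y = 1/4 + Ce^(-4x)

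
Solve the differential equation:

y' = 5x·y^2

Separating variables and integrating:
-1/y = 5x^2/2 + C

General solution: y^-1 = (-5/2)x^2 + C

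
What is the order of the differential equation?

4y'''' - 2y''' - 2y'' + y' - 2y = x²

The order is 4 (highest derivative is of order 4).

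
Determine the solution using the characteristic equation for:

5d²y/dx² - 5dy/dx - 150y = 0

Characteristic equation: 5r² - 5r - 150 = 0
Divide by 5: r² - r - 30 = 0
Roots: r = 6, -5 (distinct real)
General solution: y = C₁e^(6x) + C₂e^(-5x)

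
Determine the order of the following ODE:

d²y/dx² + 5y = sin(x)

The order is 2 (highest derivative is of order 2).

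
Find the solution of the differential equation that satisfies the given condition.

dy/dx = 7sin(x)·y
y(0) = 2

General solution: y = Ce^(-7cos(x))
Applying IC y(0) = 2:
Particular solution: y = 2e^(7(1-cos(x)))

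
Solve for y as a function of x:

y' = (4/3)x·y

Separating variables and integrating:
ln|y| = 2x^2/3 + C

General solution: y = Ce^(2x^2/3)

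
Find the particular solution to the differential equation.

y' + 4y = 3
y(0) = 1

General solution: y = 3/4 + Ce^(-4x)
Applying y(0) = 1: C = 1 - 3/4 = 1/4
Particular solution: y = 3/4 + (1/4)e^(-4x)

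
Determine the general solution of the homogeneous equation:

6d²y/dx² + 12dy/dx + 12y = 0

Characteristic equation: 6r² + 12r + 12 = 0
Divide by 6: r² + 2r + 2 = 0
Roots: r = -1 ± i (complex conjugates)
General solution: y = e^(-x)(C₁cos(x) + C₂sin(x))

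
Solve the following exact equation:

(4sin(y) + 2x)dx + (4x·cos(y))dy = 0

Verify exactness: ∂M/∂y = ∂N/∂x ✓
Find F(x,y) such that ∂F/∂x = M, ∂F/∂y = N
Solution: 4x·sin(y) + x² = C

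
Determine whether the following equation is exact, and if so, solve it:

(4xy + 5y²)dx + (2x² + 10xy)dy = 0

Verify exactness: ∂M/∂y = ∂N/∂x ✓
Find F(x,y) such that ∂F/∂x = M, ∂F/∂y = N
Solution: 2x²y + 5xy² = C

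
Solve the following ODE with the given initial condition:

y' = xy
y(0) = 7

General solution: y = Ce^(x²/2)
Applying IC y(0) = 7:
Particular solution: y = 7e^(x²/2)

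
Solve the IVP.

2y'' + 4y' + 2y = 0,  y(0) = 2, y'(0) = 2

General solution: y = (C₁ + C₂x)e^(-x)
Repeated root r = -1
Applying ICs: C₁ = 2, C₂ = 4
Particular solution: y = (2 + 4x)e^(-x)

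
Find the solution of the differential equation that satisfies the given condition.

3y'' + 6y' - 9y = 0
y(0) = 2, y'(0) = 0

General solution: y = C₁e^x + C₂e^(-3x)
Applying ICs: C₁ = 3/2, C₂ = 1/2
Particular solution: y = (3/2)e^x + (1/2)e^(-3x)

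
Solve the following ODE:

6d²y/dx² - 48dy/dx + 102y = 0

Characteristic equation: 6r² - 48r + 102 = 0
Divide by 6: r² - 8r + 17 = 0
Roots: r = 4 ± i (complex conjugates)
General solution: y = e^(4x)(C₁cos(x) + C₂sin(x))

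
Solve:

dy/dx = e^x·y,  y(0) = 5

General solution: y = Ce^(e^x)
Applying IC y(0) = 5:
Particular solution: y = 5e^(e^x - 1)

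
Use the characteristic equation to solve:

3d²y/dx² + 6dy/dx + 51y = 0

Characteristic equation: 3r² + 6r + 51 = 0
Divide by 3: r² + 2r + 17 = 0
Roots: r = -1 ± 4i (complex conjugates)
General solution: y = e^(-x)(C₁cos(4x) + C₂sin(4x))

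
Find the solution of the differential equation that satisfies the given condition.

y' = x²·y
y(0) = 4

General solution: y = Ce^(x³/3)
Applying IC y(0) = 4:
Particular solution: y = 4e^(x³/3)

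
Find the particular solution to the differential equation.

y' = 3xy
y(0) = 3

General solution: y = Ce^(3x²/2)
Applying IC y(0) = 3:
Particular solution: y = 3e^(3x²/2)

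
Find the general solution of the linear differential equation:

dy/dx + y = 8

Using integrating factor method:

General solution: y = 8 + Ce^(-x)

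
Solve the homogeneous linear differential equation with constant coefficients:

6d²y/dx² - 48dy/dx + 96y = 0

Characteristic equation: 6r² - 48r + 96 = 0
Divide by 6: r² - 8r + 16 = 0
Factored: (r - 4)² = 0
Repeated root: r = 4
General solution: y = (C₁ + C₂x)e^(4x)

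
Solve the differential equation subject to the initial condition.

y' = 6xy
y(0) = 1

General solution: y = Ce^(3x²)
Applying IC y(0) = 1:
Particular solution: y = e^(3x²)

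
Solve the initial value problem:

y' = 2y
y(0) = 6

General solution: y = Ce^(2x)
Applying IC y(0) = 6:
Particular solution: y = 6e^(2x)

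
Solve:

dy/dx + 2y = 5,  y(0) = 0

General solution: y = 5/2 + Ce^(-2x)
Applying y(0) = 0: C = 0 - 5/2 = -5/2
Particular solution: y = 5/2 - (5/2)e^(-2x)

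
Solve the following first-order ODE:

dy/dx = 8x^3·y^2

Separating variables and integrating:
-1/y = 2x^4 + C

General solution: y^-1 = -2x^4 + C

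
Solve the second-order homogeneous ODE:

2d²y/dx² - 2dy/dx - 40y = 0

Characteristic equation: 2r² - 2r - 40 = 0
Divide by 2: r² - r - 20 = 0
Roots: r = 5, -4 (distinct real)
General solution: y = C₁e^(5x) + C₂e^(-4x)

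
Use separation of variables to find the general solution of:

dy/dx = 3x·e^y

Separating variables and integrating:
-e^(-y) = 3x²/2 + C

General solution: y = -ln(C - 3x²/2)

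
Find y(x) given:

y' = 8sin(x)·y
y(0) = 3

General solution: y = Ce^(-8cos(x))
Applying IC y(0) = 3:
Particular solution: y = 3e^(8(1-cos(x)))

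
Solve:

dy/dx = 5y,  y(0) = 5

General solution: y = Ce^(5x)
Applying IC y(0) = 5:
Particular solution: y = 5e^(5x)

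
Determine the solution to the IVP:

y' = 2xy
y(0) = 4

General solution: y = Ce^(x²)
Applying IC y(0) = 4:
Particular solution: y = 4e^(x²)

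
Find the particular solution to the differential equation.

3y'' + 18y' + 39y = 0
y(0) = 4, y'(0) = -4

General solution: y = e^(-3x)(C₁cos(2x) + C₂sin(2x))
Complex roots r = -3 ± 2i
Applying ICs: C₁ = 4, C₂ = 4
Particular solution: y = e^(-3x)(4cos(2x) + 4sin(2x))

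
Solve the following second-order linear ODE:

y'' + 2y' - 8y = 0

Characteristic equation: r² + 2r - 8 = 0
Roots: r = 2, -4 (distinct real)
General solution: y = C₁e^(2x) + C₂e^(-4x)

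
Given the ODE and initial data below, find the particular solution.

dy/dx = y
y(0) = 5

General solution: y = Ce^x
Applying IC y(0) = 5:
Particular solution: y = 5e^x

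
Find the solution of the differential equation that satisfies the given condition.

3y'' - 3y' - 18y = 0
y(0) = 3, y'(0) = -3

General solution: y = C₁e^(3x) + C₂e^(-2x)
Applying ICs: C₁ = 3/5, C₂ = 12/5
Particular solution: y = (3/5)e^(3x) + (12/5)e^(-2x)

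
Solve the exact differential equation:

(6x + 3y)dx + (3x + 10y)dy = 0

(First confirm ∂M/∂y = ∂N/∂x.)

Verify exactness: ∂M/∂y = ∂N/∂x ✓
Find F(x,y) such that ∂F/∂x = M, ∂F/∂y = N
Solution: 3x² + 3xy + 5y² = C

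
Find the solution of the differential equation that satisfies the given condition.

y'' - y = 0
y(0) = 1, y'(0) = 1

General solution: y = C₁e^x + C₂e^(-x)
Applying ICs: C₁ = 1, C₂ = 0
Particular solution: y = e^x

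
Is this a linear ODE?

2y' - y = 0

Yes. Linear (y and its derivatives appear to the first power only, no products of y terms)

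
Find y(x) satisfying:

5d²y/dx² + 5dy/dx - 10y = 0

Characteristic equation: 5r² + 5r - 10 = 0
Divide by 5: r² + r - 2 = 0
Roots: r = 1, -2 (distinct real)
General solution: y = C₁e^x + C₂e^(-2x)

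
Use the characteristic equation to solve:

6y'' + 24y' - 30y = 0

Characteristic equation: 6r² + 24r - 30 = 0
Divide by 6: r² + 4r - 5 = 0
Roots: r = 1, -5 (distinct real)
General solution: y = C₁e^x + C₂e^(-5x)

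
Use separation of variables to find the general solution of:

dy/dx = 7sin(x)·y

Separating variables and integrating:
ln|y| = -7cos(x) + C

General solution: y = Ce^(-7cos(x))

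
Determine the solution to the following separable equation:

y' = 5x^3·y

Separating variables and integrating:
ln|y| = 5x^4/4 + C

General solution: y = Ce^(5x^4/4)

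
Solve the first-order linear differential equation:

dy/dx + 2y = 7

Using integrating factor method:

General solution: y = 7/2 + Ce^(-2x)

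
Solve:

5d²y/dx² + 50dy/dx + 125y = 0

Characteristic equation: 5r² + 50r + 125 = 0
Divide by 5: r² + 10r + 25 = 0
Factored: (r + 5)² = 0
Repeated root: r = -5
General solution: y = (C₁ + C₂x)e^(-5x)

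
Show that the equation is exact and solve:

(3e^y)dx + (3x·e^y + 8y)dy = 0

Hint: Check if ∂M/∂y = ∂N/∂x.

Verify exactness: ∂M/∂y = ∂N/∂x ✓
Find F(x,y) such that ∂F/∂x = M, ∂F/∂y = N
Solution: 3x·e^y + 4y² = C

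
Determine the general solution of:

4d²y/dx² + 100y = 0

Characteristic equation: 4r² + 100 = 0
Divide by 4: r² + 25 = 0
Roots: r = ±5i (complex conjugates)
General solution: y = C₁cos(5x) + C₂sin(5x)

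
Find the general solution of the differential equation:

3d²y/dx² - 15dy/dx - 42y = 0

Characteristic equation: 3r² - 15r - 42 = 0
Divide by 3: r² - 5r - 14 = 0
Roots: r = 7, -2 (distinct real)
General solution: y = C₁e^(7x) + C₂e^(-2x)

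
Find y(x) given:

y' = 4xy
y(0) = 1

General solution: y = Ce^(2x²)
Applying IC y(0) = 1:
Particular solution: y = e^(2x²)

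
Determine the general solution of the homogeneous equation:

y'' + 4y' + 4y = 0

Characteristic equation: r² + 4r + 4 = 0
Factored: (r + 2)² = 0
Repeated root: r = -2
General solution: y = (C₁ + C₂x)e^(-2x)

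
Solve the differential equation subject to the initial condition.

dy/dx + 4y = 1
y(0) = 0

General solution: y = 1/4 + Ce^(-4x)
Applying y(0) = 0: C = 0 - 1/4 = -1/4
Particular solution: y = 1/4 - (1/4)e^(-4x)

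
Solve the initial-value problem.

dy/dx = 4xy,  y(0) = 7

General solution: y = Ce^(2x²)
Applying IC y(0) = 7:
Particular solution: y = 7e^(2x²)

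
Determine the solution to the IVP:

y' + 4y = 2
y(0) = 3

General solution: y = 1/2 + Ce^(-4x)
Applying y(0) = 3: C = 3 - 1/2 = 5/2
Particular solution: y = 1/2 + (5/2)e^(-4x)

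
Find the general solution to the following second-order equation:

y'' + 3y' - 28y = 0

Characteristic equation: r² + 3r - 28 = 0
Roots: r = 4, -7 (distinct real)
General solution: y = C₁e^(4x) + C₂e^(-7x)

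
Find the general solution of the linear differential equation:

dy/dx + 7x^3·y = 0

Using integrating factor method:

General solution: y = Ce^(-7x^4/4)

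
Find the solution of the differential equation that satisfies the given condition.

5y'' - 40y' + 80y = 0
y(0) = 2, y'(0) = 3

General solution: y = (C₁ + C₂x)e^(4x)
Repeated root r = 4
Applying ICs: C₁ = 2, C₂ = -5
Particular solution: y = (2 - 5x)e^(4x)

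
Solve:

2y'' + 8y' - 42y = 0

Characteristic equation: 2r² + 8r - 42 = 0
Divide by 2: r² + 4r - 21 = 0
Roots: r = 3, -7 (distinct real)
General solution: y = C₁e^(3x) + C₂e^(-7x)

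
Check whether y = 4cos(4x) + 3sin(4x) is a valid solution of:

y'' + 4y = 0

Verification:
y'' = -64cos(4x) - 48sin(4x)
y'' + 4y ≠ 0 (frequency mismatch: got 16 instead of 4)

No, it is not a solution.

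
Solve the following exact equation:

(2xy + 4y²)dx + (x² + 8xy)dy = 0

Verify exactness: ∂M/∂y = ∂N/∂x ✓
Find F(x,y) such that ∂F/∂x = M, ∂F/∂y = N
Solution: x²y + 4xy² = C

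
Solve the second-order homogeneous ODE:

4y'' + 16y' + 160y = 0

Characteristic equation: 4r² + 16r + 160 = 0
Divide by 4: r² + 4r + 40 = 0
Roots: r = -2 ± 6i (complex conjugates)
General solution: y = e^(-2x)(C₁cos(6x) + C₂sin(6x))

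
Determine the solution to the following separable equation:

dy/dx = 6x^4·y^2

Separating variables and integrating:
-1/y = 6x^5/5 + C

General solution: y^-1 = (-6/5)x^5 + C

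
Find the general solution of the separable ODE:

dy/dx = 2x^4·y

Separating variables and integrating:
ln|y| = 2x^5/5 + C

General solution: y = Ce^(2x^5/5)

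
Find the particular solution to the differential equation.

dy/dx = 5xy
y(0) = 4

General solution: y = Ce^(5x²/2)
Applying IC y(0) = 4:
Particular solution: y = 4e^(5x²/2)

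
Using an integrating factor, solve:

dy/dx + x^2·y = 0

Using integrating factor method:

General solution: y = Ce^(-x^3/3)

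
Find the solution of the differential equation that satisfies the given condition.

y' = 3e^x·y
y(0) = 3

General solution: y = Ce^(3e^x)
Applying IC y(0) = 3:
Particular solution: y = 3e^(3(e^x - 1))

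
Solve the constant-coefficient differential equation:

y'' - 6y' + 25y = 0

Characteristic equation: r² - 6r + 25 = 0
Roots: r = 3 ± 4i (complex conjugates)
General solution: y = e^(3x)(C₁cos(4x) + C₂sin(4x))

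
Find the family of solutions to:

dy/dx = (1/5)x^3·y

Separating variables and integrating:
ln|y| = x^4/20 + C

General solution: y = Ce^(x^4/20)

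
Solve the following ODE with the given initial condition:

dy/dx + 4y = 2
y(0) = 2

General solution: y = 1/2 + Ce^(-4x)
Applying y(0) = 2: C = 2 - 1/2 = 3/2
Particular solution: y = 1/2 + (3/2)e^(-4x)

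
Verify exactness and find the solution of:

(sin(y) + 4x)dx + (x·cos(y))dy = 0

Verify exactness: ∂M/∂y = ∂N/∂x ✓
Find F(x,y) such that ∂F/∂x = M, ∂F/∂y = N
Solution: x·sin(y) + 2x² = C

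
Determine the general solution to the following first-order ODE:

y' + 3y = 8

Using integrating factor method:

General solution: y = 8/3 + Ce^(-3x)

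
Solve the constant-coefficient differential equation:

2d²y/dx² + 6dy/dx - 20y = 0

Characteristic equation: 2r² + 6r - 20 = 0
Divide by 2: r² + 3r - 10 = 0
Roots: r = 2, -5 (distinct real)
General solution: y = C₁e^(2x) + C₂e^(-5x)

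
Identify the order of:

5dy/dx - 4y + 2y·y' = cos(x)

The order is 1 (highest derivative is of order 1).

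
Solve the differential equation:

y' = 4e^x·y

Separating variables and integrating:
ln|y| = 4e^x + C

General solution: y = Ce^(4e^x)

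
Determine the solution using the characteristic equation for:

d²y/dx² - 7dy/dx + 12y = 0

Characteristic equation: r² - 7r + 12 = 0
Roots: r = 3, 4 (distinct real)
General solution: y = C₁e^(3x) + C₂e^(4x)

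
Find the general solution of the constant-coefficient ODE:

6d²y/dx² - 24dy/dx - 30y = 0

Characteristic equation: 6r² - 24r - 30 = 0
Divide by 6: r² - 4r - 5 = 0
Roots: r = 5, -1 (distinct real)
General solution: y = C₁e^(5x) + C₂e^(-x)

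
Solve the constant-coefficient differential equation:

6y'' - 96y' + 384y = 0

Characteristic equation: 6r² - 96r + 384 = 0
Divide by 6: r² - 16r + 64 = 0
Factored: (r - 8)² = 0
Repeated root: r = 8
General solution: y = (C₁ + C₂x)e^(8x)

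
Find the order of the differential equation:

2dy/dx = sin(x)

The order is 1 (highest derivative is of order 1).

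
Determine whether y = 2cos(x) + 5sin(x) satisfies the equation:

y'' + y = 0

Verification:
y'' = -2cos(x) - 5sin(x)
y'' + y = 0 ✓

Yes, it is a solution.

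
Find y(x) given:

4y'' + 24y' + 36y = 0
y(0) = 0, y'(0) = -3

General solution: y = (C₁ + C₂x)e^(-3x)
Repeated root r = -3
Applying ICs: C₁ = 0, C₂ = -3
Particular solution: y = -3xe^(-3x)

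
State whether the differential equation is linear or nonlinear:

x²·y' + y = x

Linear (y and its derivatives appear to the first power only, no products of y terms)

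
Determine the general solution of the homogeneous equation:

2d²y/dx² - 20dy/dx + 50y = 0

Characteristic equation: 2r² - 20r + 50 = 0
Divide by 2: r² - 10r + 25 = 0
Factored: (r - 5)² = 0
Repeated root: r = 5
General solution: y = (C₁ + C₂x)e^(5x)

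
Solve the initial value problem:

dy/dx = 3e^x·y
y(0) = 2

General solution: y = Ce^(3e^x)
Applying IC y(0) = 2:
Particular solution: y = 2e^(3(e^x - 1))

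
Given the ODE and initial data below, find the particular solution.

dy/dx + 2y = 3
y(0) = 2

General solution: y = 3/2 + Ce^(-2x)
Applying y(0) = 2: C = 2 - 3/2 = 1/2
Particular solution: y = 3/2 + (1/2)e^(-2x)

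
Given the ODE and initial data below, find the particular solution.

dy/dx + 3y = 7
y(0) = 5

General solution: y = 7/3 + Ce^(-3x)
Applying y(0) = 5: C = 5 - 7/3 = 8/3
Particular solution: y = 7/3 + (8/3)e^(-3x)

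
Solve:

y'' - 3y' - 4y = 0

Characteristic equation: r² - 3r - 4 = 0
Roots: r = 4, -1 (distinct real)
General solution: y = C₁e^(4x) + C₂e^(-x)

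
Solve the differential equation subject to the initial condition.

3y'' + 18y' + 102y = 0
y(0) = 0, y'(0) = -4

General solution: y = e^(-3x)(C₁cos(5x) + C₂sin(5x))
Complex roots r = -3 ± 5i
Applying ICs: C₁ = 0, C₂ = -4/5
Particular solution: y = e^(-3x)(-(4/5)sin(5x))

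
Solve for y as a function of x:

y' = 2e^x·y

Separating variables and integrating:
ln|y| = 2e^x + C

General solution: y = Ce^(2e^x)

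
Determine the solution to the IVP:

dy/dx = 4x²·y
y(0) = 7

General solution: y = Ce^(4x³/3)
Applying IC y(0) = 7:
Particular solution: y = 7e^(4x³/3)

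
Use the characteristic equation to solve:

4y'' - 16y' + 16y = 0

Characteristic equation: 4r² - 16r + 16 = 0
Divide by 4: r² - 4r + 4 = 0
Factored: (r - 2)² = 0
Repeated root: r = 2
General solution: y = (C₁ + C₂x)e^(2x)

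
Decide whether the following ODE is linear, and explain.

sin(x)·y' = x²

Linear (y and its derivatives appear to the first power only, no products of y terms)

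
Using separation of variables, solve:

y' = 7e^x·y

Separating variables and integrating:
ln|y| = 7e^x + C

General solution: y = Ce^(7e^x)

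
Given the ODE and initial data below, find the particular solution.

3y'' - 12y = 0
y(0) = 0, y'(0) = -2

General solution: y = C₁e^(2x) + C₂e^(-2x)
Applying ICs: C₁ = -1/2, C₂ = 1/2
Particular solution: y = -(1/2)e^(2x) + (1/2)e^(-2x)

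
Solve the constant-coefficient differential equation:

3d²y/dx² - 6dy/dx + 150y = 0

Characteristic equation: 3r² - 6r + 150 = 0
Divide by 3: r² - 2r + 50 = 0
Roots: r = 1 ± 7i (complex conjugates)
General solution: y = e^x(C₁cos(7x) + C₂sin(7x))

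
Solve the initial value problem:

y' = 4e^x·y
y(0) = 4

General solution: y = Ce^(4e^x)
Applying IC y(0) = 4:
Particular solution: y = 4e^(4(e^x - 1))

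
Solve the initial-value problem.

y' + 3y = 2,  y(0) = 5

General solution: y = 2/3 + Ce^(-3x)
Applying y(0) = 5: C = 5 - 2/3 = 13/3
Particular solution: y = 2/3 + (13/3)e^(-3x)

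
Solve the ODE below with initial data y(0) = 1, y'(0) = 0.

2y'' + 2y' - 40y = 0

General solution: y = C₁e^(4x) + C₂e^(-5x)
Applying ICs: C₁ = 5/9, C₂ = 4/9
Particular solution: y = (5/9)e^(4x) + (4/9)e^(-5x)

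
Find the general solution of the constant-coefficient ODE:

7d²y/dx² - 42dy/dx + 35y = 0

Characteristic equation: 7r² - 42r + 35 = 0
Divide by 7: r² - 6r + 5 = 0
Roots: r = 5, 1 (distinct real)
General solution: y = C₁e^(5x) + C₂e^x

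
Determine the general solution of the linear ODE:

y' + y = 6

Using integrating factor method:

General solution: y = 6 + Ce^(-x)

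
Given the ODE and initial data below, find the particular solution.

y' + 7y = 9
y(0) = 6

General solution: y = 9/7 + Ce^(-7x)
Applying y(0) = 6: C = 6 - 9/7 = 33/7
Particular solution: y = 9/7 + (33/7)e^(-7x)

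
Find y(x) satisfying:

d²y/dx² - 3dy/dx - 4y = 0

Characteristic equation: r² - 3r - 4 = 0
Roots: r = 4, -1 (distinct real)
General solution: y = C₁e^(4x) + C₂e^(-x)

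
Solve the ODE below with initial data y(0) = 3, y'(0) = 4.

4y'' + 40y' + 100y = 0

General solution: y = (C₁ + C₂x)e^(-5x)
Repeated root r = -5
Applying ICs: C₁ = 3, C₂ = 19
Particular solution: y = (3 + 19x)e^(-5x)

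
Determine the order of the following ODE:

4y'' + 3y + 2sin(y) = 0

The order is 2 (highest derivative is of order 2).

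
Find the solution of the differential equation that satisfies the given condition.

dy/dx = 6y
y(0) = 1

General solution: y = Ce^(6x)
Applying IC y(0) = 1:
Particular solution: y = e^(6x)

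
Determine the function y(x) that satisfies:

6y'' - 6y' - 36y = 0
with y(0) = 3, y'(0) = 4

General solution: y = C₁e^(3x) + C₂e^(-2x)
Applying ICs: C₁ = 2, C₂ = 1
Particular solution: y = 2e^(3x) + e^(-2x)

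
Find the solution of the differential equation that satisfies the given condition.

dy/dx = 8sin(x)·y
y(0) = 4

General solution: y = Ce^(-8cos(x))
Applying IC y(0) = 4:
Particular solution: y = 4e^(8(1-cos(x)))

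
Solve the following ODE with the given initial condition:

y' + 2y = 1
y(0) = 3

General solution: y = 1/2 + Ce^(-2x)
Applying y(0) = 3: C = 3 - 1/2 = 5/2
Particular solution: y = 1/2 + (5/2)e^(-2x)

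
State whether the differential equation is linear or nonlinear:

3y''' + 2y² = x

Nonlinear (y² term)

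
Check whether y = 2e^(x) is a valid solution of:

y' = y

Verification:
y = 2e^(x)
y' = 2e^(x)
y = 2e^(x)
y' = y ✓

Yes, it is a solution.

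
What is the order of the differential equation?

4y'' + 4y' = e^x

The order is 2 (highest derivative is of order 2).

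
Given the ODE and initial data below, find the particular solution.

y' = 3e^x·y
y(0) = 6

General solution: y = Ce^(3e^x)
Applying IC y(0) = 6:
Particular solution: y = 6e^(3(e^x - 1))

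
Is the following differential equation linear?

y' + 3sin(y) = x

No. Nonlinear (sin(y) is nonlinear in y)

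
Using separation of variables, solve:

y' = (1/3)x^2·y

Separating variables and integrating:
ln|y| = x^3/9 + C

General solution: y = Ce^(x^3/9)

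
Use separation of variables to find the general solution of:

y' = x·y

Separating variables and integrating:
ln|y| = x^2/2 + C

General solution: y = Ce^(x^2/2)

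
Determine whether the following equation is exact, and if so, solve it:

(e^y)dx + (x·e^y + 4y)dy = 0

Verify exactness: ∂M/∂y = ∂N/∂x ✓
Find F(x,y) such that ∂F/∂x = M, ∂F/∂y = N
Solution: x·e^y + 2y² = C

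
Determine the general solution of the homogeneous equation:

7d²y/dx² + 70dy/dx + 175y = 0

Characteristic equation: 7r² + 70r + 175 = 0
Divide by 7: r² + 10r + 25 = 0
Factored: (r + 5)² = 0
Repeated root: r = -5
General solution: y = (C₁ + C₂x)e^(-5x)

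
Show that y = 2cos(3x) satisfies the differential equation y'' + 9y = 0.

Verification:
y'' = -18cos(3x)
y'' + 9y = 0 ✓

Yes, it is a solution.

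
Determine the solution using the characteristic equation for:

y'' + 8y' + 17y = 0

Characteristic equation: r² + 8r + 17 = 0
Roots: r = -4 ± i (complex conjugates)
General solution: y = e^(-4x)(C₁cos(x) + C₂sin(x))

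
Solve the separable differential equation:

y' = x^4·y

Separating variables and integrating:
ln|y| = x^5/5 + C

General solution: y = Ce^(x^5/5)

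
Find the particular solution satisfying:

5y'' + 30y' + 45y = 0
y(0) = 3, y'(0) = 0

General solution: y = (C₁ + C₂x)e^(-3x)
Repeated root r = -3
Applying ICs: C₁ = 3, C₂ = 9
Particular solution: y = (3 + 9x)e^(-3x)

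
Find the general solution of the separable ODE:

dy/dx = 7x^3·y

Separating variables and integrating:
ln|y| = 7x^4/4 + C

General solution: y = Ce^(7x^4/4)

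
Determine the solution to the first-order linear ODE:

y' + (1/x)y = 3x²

Using integrating factor method:

General solution: y = (3/4)x^3 + C/x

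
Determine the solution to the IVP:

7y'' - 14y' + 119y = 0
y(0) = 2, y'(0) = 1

General solution: y = e^x(C₁cos(4x) + C₂sin(4x))
Complex roots r = 1 ± 4i
Applying ICs: C₁ = 2, C₂ = -1/4
Particular solution: y = e^x(2cos(4x) - (1/4)sin(4x))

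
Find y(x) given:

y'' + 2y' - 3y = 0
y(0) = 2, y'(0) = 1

General solution: y = C₁e^x + C₂e^(-3x)
Applying ICs: C₁ = 7/4, C₂ = 1/4
Particular solution: y = (7/4)e^x + (1/4)e^(-3x)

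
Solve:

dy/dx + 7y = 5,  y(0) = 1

General solution: y = 5/7 + Ce^(-7x)
Applying y(0) = 1: C = 1 - 5/7 = 2/7
Particular solution: y = 5/7 + (2/7)e^(-7x)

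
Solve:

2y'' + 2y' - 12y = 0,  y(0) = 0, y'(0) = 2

General solution: y = C₁e^(2x) + C₂e^(-3x)
Applying ICs: C₁ = 2/5, C₂ = -2/5
Particular solution: y = (2/5)e^(2x) - (2/5)e^(-3x)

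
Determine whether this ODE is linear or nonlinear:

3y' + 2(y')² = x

Nonlinear ((y')² term)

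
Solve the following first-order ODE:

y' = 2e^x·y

Separating variables and integrating:
ln|y| = 2e^x + C

General solution: y = Ce^(2e^x)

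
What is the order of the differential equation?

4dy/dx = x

The order is 1 (highest derivative is of order 1).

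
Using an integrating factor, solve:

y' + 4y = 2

Using integrating factor method:

General solution: y = 1/2 + Ce^(-4x)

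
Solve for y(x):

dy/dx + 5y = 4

Using integrating factor method:

General solution: y = 4/5 + Ce^(-5x)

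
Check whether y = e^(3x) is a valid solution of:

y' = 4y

Verification:
y = e^(3x)
y' = 3e^(3x)
But 4y = 4e^(3x)
y' ≠ 4y — the derivative does not match

No, it is not a solution.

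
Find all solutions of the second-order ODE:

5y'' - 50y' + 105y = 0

Characteristic equation: 5r² - 50r + 105 = 0
Divide by 5: r² - 10r + 21 = 0
Roots: r = 3, 7 (distinct real)
General solution: y = C₁e^(3x) + C₂e^(7x)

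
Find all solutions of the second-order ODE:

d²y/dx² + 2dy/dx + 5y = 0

Characteristic equation: r² + 2r + 5 = 0
Roots: r = -1 ± 2i (complex conjugates)
General solution: y = e^(-x)(C₁cos(2x) + C₂sin(2x))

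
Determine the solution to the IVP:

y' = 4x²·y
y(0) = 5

General solution: y = Ce^(4x³/3)
Applying IC y(0) = 5:
Particular solution: y = 5e^(4x³/3)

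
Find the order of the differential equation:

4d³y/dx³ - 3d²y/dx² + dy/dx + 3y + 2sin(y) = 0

The order is 3 (highest derivative is of order 3).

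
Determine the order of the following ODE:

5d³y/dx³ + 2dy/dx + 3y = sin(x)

The order is 3 (highest derivative is of order 3).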